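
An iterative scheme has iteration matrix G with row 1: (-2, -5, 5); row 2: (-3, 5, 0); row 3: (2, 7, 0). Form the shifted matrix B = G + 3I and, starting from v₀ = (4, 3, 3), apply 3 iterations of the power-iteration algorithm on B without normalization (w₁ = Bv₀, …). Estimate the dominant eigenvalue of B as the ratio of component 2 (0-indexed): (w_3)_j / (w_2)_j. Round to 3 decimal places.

B = G + 3I has rows (1, -5, 5); (-3, 8, 0); (2, 7, 3)
w1 = Bv₀ = (4, 12, 38)
w2 = Bw1 = (134, 84, 206)
w3 = Bw2 = (744, 270, 1474)
Ratio: 1474/206 = 7.155

μ ≈ 7.155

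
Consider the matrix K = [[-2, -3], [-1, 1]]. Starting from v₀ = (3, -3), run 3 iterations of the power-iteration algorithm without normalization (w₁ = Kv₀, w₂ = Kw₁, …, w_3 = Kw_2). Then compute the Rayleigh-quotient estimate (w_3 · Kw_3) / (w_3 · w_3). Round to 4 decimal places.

w1 = Kv₀ = ((-2)·3 + (-3)·(-3); (-1)·3 + 1·(-3)) = (3, -6)
w2 = Kw1 = ((-2)·3 + (-3)·(-6); (-1)·3 + 1·(-6)) = (12, -9)
w3 = Kw2 = (3, -21)
Kw3 = (57, -24)
w3·Kw3 = 3·57 + (-21)·(-24) = 675; w3·w3 = 3·3 + (-21)·(-21) = 450
λ ≈ 675/450 = 1.5000

1.5000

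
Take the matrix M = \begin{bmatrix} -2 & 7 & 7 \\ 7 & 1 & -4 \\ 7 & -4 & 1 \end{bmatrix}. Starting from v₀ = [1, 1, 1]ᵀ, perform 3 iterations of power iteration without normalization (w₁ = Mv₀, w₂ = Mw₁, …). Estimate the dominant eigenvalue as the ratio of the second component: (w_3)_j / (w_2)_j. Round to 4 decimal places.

0.1111

w1 = Mv₀ = ((-2)·1 + 7·1 + 7·1; 7·1 + 1·1 + (-4)·1; 7·1 + (-4)·1 + 1·1) = (12, 4, 4)
w2 = Mw1 = ((-2)·12 + 7·4 + 7·4; 7·12 + 1·4 + (-4)·4; 7·12 + (-4)·4 + 1·4) = (32, 72, 72)
w3 = Mw2 = (944, 8, 8)
Ratio at component: 8 / 72 = 0.1111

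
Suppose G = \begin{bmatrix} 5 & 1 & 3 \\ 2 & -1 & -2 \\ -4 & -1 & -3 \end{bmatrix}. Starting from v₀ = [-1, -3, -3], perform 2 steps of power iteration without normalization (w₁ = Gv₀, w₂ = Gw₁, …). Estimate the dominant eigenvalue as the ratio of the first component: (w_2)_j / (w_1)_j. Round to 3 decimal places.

λ ≈ 1.765

w1 = Gv₀ = (-17, 7, 16)
w2 = Gw1 = (-30, -73, 13)
Ratio at component: -30 / -17 = 1.765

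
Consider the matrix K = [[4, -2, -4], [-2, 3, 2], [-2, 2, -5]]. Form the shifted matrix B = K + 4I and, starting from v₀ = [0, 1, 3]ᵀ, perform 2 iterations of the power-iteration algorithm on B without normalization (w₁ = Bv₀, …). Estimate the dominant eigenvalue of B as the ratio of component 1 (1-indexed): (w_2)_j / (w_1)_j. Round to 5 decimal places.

9.57143

B = K + 4I has rows (8, -2, -4); (-2, 7, 2); (-2, 2, -1)
w1 = Bv₀ = (-14, 13, -1)
w2 = Bw1 = (-134, 117, 55)
Ratio: -134/-14 = 9.57143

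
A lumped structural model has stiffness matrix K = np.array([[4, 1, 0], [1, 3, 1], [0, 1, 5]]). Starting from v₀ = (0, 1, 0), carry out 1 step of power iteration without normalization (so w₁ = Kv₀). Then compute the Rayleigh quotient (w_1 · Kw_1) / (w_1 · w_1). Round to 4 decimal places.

w1 = Kv₀ = (4·0 + 1·1 + 0·0; 1·0 + 3·1 + 1·0; 0·0 + 1·1 + 5·0) = (1, 3, 1)
Kw1 = (7, 11, 8)
w1·Kw1 = 1·7 + 3·11 + 1·8 = 48; w1·w1 = 1·1 + 3·3 + 1·1 = 11
λ ≈ 48/11 = 4.3636

λ ≈ 4.3636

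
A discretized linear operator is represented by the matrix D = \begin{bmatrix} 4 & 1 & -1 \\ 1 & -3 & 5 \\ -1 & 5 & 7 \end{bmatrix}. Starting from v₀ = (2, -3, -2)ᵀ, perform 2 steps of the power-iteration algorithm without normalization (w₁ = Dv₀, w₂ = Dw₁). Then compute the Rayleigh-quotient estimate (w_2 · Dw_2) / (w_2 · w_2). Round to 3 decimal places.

8.345

w1 = Dv₀ = (7, 1, -31)
w2 = Dw1 = (60, -151, -219)
Dw2 = (308, -582, -2348)
w2·Dw2 = 60·308 + (-151)·(-582) + (-219)·(-2348) = 620574; w2·w2 = 60·60 + (-151)·(-151) + (-219)·(-219) = 74362
λ ≈ 620574/74362 = 8.345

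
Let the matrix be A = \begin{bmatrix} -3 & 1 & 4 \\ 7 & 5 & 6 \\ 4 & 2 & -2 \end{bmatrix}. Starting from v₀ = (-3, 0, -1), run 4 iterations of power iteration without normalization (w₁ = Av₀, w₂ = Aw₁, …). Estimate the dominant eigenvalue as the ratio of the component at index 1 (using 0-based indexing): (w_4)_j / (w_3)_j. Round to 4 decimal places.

w1 = Av₀ = (5, -27, -10)
w2 = Aw1 = (-82, -160, -14)
w3 = Aw2 = (30, -1458, -620)
w4 = Aw3 = (-4028, -10800, -1556)
Ratio at component: -10800 / -1458 = 7.4074

7.4074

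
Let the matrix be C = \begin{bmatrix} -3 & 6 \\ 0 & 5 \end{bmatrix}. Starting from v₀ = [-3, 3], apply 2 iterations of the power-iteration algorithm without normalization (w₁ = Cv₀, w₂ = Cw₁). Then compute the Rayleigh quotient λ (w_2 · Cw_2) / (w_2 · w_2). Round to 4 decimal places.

λ ≈ 5.5962

w1 = Cv₀ = (27, 15)
w2 = Cw1 = (9, 75)
Cw2 = (423, 375)
w2·Cw2 = 9·423 + 75·375 = 31932; w2·w2 = 9·9 + 75·75 = 5706
λ ≈ 31932/5706 = 5.5962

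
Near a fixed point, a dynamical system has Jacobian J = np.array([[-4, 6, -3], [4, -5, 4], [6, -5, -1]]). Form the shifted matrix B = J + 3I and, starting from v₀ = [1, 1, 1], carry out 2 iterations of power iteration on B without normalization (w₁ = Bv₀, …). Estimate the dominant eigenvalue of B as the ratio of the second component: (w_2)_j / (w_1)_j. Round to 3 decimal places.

1.333

B = J + 3I has rows (-1, 6, -3); (4, -2, 4); (6, -5, 2)
w1 = Bv₀ = (2, 6, 3)
w2 = Bw1 = (25, 8, -12)
Ratio: 8/6 = 1.333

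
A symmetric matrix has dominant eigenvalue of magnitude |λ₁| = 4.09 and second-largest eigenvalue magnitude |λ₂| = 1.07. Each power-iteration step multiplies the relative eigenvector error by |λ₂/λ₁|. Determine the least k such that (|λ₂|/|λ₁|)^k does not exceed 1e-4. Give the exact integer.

|λ₂/λ₁| = 1.07/4.09 = 0.26161
Need k ≥ ln(1e-4) / ln(0.26161) = -9.2103 / -1.3409 ≈ 6.869
Smallest integer k satisfying the bound: 7

7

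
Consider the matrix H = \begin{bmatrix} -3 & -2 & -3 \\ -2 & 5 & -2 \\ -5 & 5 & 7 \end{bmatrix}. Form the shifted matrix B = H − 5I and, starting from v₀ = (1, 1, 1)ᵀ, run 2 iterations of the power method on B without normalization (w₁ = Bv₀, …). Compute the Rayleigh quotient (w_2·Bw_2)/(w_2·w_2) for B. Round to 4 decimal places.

-9.3996

B = H − 5I has rows (-8, -2, -3); (-2, 0, -2); (-5, 5, 2)
w1 = Bv₀ = (-13, -4, 2)
w2 = Bw1 = (106, 22, 49)
Bw2 = (-1039, -310, -322)
w2·Bw2 = -132732; w2·w2 = 14121; μ ≈ -132732/14121 = -9.3996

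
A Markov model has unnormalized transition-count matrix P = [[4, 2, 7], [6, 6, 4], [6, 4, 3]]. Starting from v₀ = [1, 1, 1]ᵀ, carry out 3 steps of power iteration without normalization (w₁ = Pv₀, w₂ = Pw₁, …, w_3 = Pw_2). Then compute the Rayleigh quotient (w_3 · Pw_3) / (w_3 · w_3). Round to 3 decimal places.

w1 = Pv₀ = (13, 16, 13)
w2 = Pw1 = (175, 226, 181)
w3 = Pw2 = (2419, 3130, 2497)
Pw3 = (33415, 43282, 34525)
w3·Pw3 = 2419·33415 + 3130·43282 + 2497·34525 = 302512470; w3·w3 = 2419·2419 + 3130·3130 + 2497·2497 = 21883470
λ ≈ 302512470/21883470 = 13.824

λ ≈ 13.824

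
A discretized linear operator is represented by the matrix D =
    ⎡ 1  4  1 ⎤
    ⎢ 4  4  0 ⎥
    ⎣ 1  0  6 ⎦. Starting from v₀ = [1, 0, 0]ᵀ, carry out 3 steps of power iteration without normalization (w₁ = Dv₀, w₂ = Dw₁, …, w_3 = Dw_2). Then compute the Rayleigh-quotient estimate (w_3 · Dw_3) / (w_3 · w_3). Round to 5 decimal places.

w1 = Dv₀ = (1, 4, 1)
w2 = Dw1 = (18, 20, 7)
w3 = Dw2 = (105, 152, 60)
Dw3 = (773, 1028, 465)
w3·Dw3 = 105·773 + 152·1028 + 60·465 = 265321; w3·w3 = 105·105 + 152·152 + 60·60 = 37729
λ ≈ 265321/37729 = 7.03228

λ ≈ 7.03228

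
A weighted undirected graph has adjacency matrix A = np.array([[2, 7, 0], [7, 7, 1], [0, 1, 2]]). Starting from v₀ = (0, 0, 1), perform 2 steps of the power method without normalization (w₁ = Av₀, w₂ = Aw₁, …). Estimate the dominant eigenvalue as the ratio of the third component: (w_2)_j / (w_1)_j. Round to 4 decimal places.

w1 = Av₀ = (2·0 + 7·0 + 0·1; 7·0 + 7·0 + 1·1; 0·0 + 1·0 + 2·1) = (0, 1, 2)
w2 = Aw1 = (2·0 + 7·1 + 0·2; 7·0 + 7·1 + 1·2; 0·0 + 1·1 + 2·2) = (7, 9, 5)
Ratio at component: 5 / 2 = 2.5000

λ ≈ 2.5000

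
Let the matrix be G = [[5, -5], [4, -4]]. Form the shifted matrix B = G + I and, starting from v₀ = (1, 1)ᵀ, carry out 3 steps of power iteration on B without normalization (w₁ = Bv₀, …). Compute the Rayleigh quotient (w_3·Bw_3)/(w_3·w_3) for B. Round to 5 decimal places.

1.00000

B = G + I has rows (6, -5); (4, -3)
w1 = Bv₀ = (6·1 + (-5)·1; 4·1 + (-3)·1) = (1, 1)
w2 = Bw1 = (6·1 + (-5)·1; 4·1 + (-3)·1) = (1, 1)
w3 = Bw2 = (1, 1)
Bw3 = (1, 1)
w3·Bw3 = 2; w3·w3 = 2; μ ≈ 2/2 = 1.00000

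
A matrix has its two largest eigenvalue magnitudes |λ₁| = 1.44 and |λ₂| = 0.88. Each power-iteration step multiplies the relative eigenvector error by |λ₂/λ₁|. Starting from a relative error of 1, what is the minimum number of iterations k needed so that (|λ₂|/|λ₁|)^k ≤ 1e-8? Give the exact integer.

38

|λ₂/λ₁| = 0.88/1.44 = 0.61111
Need k ≥ ln(1e-8) / ln(0.61111) = -18.4207 / -0.4925 ≈ 37.404
Smallest integer k satisfying the bound: 38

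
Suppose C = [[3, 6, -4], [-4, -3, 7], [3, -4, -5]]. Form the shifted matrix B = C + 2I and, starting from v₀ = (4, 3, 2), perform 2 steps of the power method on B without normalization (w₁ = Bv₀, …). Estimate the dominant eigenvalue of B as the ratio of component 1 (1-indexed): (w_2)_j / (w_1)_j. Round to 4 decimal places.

μ ≈ 4.8000

B = C + 2I has rows (5, 6, -4); (-4, -1, 7); (3, -4, -3)
w1 = Bv₀ = (30, -5, -6)
w2 = Bw1 = (144, -157, 128)
Ratio: 144/30 = 4.8000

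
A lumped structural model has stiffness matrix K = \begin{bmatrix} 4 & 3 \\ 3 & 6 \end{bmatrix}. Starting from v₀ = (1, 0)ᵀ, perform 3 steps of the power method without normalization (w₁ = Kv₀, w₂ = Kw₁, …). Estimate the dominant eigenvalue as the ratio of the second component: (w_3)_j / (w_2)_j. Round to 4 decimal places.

8.5000

w1 = Kv₀ = (4, 3)
w2 = Kw1 = (25, 30)
w3 = Kw2 = (190, 255)
Ratio at component: 255 / 30 = 8.5000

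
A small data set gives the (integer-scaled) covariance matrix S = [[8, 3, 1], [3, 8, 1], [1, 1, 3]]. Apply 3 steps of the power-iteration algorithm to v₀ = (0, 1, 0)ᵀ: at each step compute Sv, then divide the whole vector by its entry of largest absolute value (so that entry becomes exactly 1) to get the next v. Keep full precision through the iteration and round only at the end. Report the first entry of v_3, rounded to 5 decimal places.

Sv0 = (3.000000, 8.000000, 1.000000); divide by 8.000000 → v1 = (0.375000, 1.000000, 0.125000)
Sv1 = (6.125000, 9.250000, 1.750000); divide by 9.250000 → v2 = (0.662162, 1.000000, 0.189189)
Sv2 = (8.486486, 10.175676, 2.229730); divide by 10.175676 → v3 = (0.833997, 1.000000, 0.219124)
Requested entry of v3: 628/753 = 0.83400

0.83400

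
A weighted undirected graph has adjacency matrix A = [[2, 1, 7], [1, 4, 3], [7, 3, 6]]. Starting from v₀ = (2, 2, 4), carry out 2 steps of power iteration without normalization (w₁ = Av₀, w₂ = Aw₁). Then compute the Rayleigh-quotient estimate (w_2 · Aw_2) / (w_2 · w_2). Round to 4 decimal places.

w1 = Av₀ = (2·2 + 1·2 + 7·4; 1·2 + 4·2 + 3·4; 7·2 + 3·2 + 6·4) = (34, 22, 44)
w2 = Aw1 = (2·34 + 1·22 + 7·44; 1·34 + 4·22 + 3·44; 7·34 + 3·22 + 6·44) = (398, 254, 568)
Aw2 = (5026, 3118, 6956)
w2·Aw2 = 398·5026 + 254·3118 + 568·6956 = 6743328; w2·w2 = 398·398 + 254·254 + 568·568 = 545544
λ ≈ 6743328/545544 = 12.3607

λ ≈ 12.3607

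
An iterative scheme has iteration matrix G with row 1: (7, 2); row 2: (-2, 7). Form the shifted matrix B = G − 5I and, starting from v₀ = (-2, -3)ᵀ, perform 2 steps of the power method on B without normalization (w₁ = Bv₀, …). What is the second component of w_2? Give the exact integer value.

B = G − 5I has rows (2, 2); (-2, 2)
w1 = Bv₀ = (2·(-2) + 2·(-3); (-2)·(-2) + 2·(-3)) = (-10, -2)
w2 = Bw1 = (2·(-10) + 2·(-2); (-2)·(-10) + 2·(-2)) = (-24, 16)
Requested component of w2: 16

16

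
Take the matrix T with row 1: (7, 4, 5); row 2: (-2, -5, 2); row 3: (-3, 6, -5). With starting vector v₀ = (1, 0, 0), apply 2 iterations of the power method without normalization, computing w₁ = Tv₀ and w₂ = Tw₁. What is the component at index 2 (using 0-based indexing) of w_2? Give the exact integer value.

-18

w1 = Tv₀ = (7, -2, -3)
w2 = Tw1 = (26, -10, -18)
The requested component of w2 is -18.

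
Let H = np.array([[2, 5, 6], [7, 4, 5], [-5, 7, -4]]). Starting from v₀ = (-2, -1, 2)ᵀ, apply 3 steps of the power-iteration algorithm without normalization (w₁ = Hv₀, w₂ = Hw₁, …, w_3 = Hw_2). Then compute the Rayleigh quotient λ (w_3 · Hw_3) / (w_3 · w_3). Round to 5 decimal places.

w1 = Hv₀ = (2·(-2) + 5·(-1) + 6·2; 7·(-2) + 4·(-1) + 5·2; (-5)·(-2) + 7·(-1) + (-4)·2) = (3, -8, -5)
w2 = Hw1 = (2·3 + 5·(-8) + 6·(-5); 7·3 + 4·(-8) + 5·(-5); (-5)·3 + 7·(-8) + (-4)·(-5)) = (-64, -36, -51)
w3 = Hw2 = (-614, -847, 272)
Hw3 = (-3831, -6326, -3947)
w3·Hw3 = (-614)·(-3831) + (-847)·(-6326) + 272·(-3947) = 6636772; w3·w3 = (-614)·(-614) + (-847)·(-847) + 272·272 = 1168389
λ ≈ 6636772/1168389 = 5.68028

λ ≈ 5.68028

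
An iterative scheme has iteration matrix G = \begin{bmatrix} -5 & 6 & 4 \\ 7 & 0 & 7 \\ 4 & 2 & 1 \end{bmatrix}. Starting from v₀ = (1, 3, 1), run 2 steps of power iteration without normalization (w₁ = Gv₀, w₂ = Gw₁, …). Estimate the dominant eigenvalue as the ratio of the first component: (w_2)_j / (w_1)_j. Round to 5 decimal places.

λ ≈ 2.52941

w1 = Gv₀ = ((-5)·1 + 6·3 + 4·1; 7·1 + 0·3 + 7·1; 4·1 + 2·3 + 1·1) = (17, 14, 11)
w2 = Gw1 = ((-5)·17 + 6·14 + 4·11; 7·17 + 0·14 + 7·11; 4·17 + 2·14 + 1·11) = (43, 196, 107)
Ratio at component: 43 / 17 = 2.52941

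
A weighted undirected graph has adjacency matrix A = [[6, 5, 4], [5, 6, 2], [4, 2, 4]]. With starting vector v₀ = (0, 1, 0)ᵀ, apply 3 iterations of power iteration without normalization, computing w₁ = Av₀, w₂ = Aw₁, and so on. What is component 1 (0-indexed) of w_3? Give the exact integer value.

w1 = Av₀ = (5, 6, 2)
w2 = Aw1 = (68, 65, 40)
w3 = Aw2 = (893, 810, 562)
The requested component of w3 is 810.

810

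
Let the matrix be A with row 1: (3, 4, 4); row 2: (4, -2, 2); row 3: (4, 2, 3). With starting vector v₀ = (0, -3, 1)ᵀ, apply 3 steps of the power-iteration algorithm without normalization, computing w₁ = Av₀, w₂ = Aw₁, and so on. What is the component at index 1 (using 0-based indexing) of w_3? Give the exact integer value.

w1 = Av₀ = (-8, 8, -3)
w2 = Aw1 = (-4, -54, -25)
w3 = Aw2 = (-328, 42, -199)
The requested component of w3 is 42.

42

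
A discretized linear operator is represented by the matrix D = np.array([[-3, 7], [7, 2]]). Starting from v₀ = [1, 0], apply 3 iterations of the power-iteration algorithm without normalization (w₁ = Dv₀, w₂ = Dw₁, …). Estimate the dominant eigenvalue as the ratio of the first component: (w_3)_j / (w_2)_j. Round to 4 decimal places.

w1 = Dv₀ = ((-3)·1 + 7·0; 7·1 + 2·0) = (-3, 7)
w2 = Dw1 = ((-3)·(-3) + 7·7; 7·(-3) + 2·7) = (58, -7)
w3 = Dw2 = (-223, 392)
Ratio at component: -223 / 58 = -3.8448

-3.8448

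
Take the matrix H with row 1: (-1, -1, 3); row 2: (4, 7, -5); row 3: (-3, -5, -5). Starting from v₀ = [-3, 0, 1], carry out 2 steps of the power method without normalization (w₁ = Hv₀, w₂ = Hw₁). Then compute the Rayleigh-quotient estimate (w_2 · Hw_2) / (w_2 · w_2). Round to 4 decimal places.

7.9632

w1 = Hv₀ = ((-1)·(-3) + (-1)·0 + 3·1; 4·(-3) + 7·0 + (-5)·1; (-3)·(-3) + (-5)·0 + (-5)·1) = (6, -17, 4)
w2 = Hw1 = ((-1)·6 + (-1)·(-17) + 3·4; 4·6 + 7·(-17) + (-5)·4; (-3)·6 + (-5)·(-17) + (-5)·4) = (23, -115, 47)
Hw2 = (233, -948, 271)
w2·Hw2 = 23·233 + (-115)·(-948) + 47·271 = 127116; w2·w2 = 23·23 + (-115)·(-115) + 47·47 = 15963
λ ≈ 127116/15963 = 7.9632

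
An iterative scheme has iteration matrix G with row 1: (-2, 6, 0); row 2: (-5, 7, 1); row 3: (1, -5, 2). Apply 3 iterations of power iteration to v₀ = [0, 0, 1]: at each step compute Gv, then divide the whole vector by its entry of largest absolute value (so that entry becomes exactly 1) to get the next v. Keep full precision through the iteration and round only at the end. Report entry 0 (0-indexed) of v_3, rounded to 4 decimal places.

1.0000

Gv0 = (0.00000, 1.00000, 2.00000); divide by 2.00000 → v1 = (0.00000, 0.50000, 1.00000)
Gv1 = (3.00000, 4.50000, -0.50000); divide by 4.50000 → v2 = (0.66667, 1.00000, -0.11111)
Gv2 = (4.66667, 3.55556, -4.55556); divide by 4.66667 → v3 = (1.00000, 0.76190, -0.97619)
Requested entry of v3: 42/42 = 1.0000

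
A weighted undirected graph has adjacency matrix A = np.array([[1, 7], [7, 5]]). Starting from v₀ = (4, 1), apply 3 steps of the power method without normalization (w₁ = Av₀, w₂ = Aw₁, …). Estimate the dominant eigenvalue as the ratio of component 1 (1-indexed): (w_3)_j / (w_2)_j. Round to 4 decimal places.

w1 = Av₀ = (1·4 + 7·1; 7·4 + 5·1) = (11, 33)
w2 = Aw1 = (1·11 + 7·33; 7·11 + 5·33) = (242, 242)
w3 = Aw2 = (1936, 2904)
Ratio at component: 1936 / 242 = 8.0000

8.0000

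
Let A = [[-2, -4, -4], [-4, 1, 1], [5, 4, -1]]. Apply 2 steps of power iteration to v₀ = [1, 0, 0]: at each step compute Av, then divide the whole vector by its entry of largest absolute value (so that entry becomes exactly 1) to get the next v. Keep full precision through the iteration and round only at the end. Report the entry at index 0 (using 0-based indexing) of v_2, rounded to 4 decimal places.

0.0000

Av0 = (-2.00000, -4.00000, 5.00000); divide by 5.00000 → v1 = (-0.40000, -0.80000, 1.00000)
Av1 = (0.00000, 1.80000, -6.20000); divide by -6.20000 → v2 = (0.00000, -0.29032, 1.00000)
Requested entry of v2: 0/-31 = 0.0000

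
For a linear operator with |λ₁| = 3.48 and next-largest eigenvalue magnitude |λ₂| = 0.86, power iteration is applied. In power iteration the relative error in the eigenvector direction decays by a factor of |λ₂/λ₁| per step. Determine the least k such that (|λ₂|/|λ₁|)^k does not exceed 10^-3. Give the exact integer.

5

|λ₂/λ₁| = 0.86/3.48 = 0.24713
Need k ≥ ln(10^-3) / ln(0.24713) = -6.9078 / -1.3979 ≈ 4.942
Smallest integer k satisfying the bound: 5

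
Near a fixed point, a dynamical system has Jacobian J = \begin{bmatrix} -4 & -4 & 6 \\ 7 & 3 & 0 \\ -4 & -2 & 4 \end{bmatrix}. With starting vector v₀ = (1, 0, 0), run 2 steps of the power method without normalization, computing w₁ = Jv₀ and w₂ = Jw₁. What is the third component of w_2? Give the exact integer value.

-14

w1 = Jv₀ = ((-4)·1 + (-4)·0 + 6·0; 7·1 + 3·0 + 0·0; (-4)·1 + (-2)·0 + 4·0) = (-4, 7, -4)
w2 = Jw1 = ((-4)·(-4) + (-4)·7 + 6·(-4); 7·(-4) + 3·7 + 0·(-4); (-4)·(-4) + (-2)·7 + 4·(-4)) = (-36, -7, -14)
The requested component of w2 is -14.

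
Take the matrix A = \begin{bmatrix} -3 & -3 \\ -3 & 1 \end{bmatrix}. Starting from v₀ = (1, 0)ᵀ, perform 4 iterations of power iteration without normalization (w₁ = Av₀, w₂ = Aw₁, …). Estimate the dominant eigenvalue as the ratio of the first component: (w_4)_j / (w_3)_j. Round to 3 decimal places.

w1 = Av₀ = ((-3)·1 + (-3)·0; (-3)·1 + 1·0) = (-3, -3)
w2 = Aw1 = ((-3)·(-3) + (-3)·(-3); (-3)·(-3) + 1·(-3)) = (18, 6)
w3 = Aw2 = (-72, -48)
w4 = Aw3 = (360, 168)
Ratio at component: 360 / -72 = -5.000

-5.000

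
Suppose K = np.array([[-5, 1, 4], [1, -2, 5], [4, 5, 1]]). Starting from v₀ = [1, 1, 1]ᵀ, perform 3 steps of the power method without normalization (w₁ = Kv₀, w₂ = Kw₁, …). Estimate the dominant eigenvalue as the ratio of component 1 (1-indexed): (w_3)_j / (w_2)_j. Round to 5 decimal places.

λ ≈ -1.31818

w1 = Kv₀ = (0, 4, 10)
w2 = Kw1 = (44, 42, 30)
w3 = Kw2 = (-58, 110, 416)
Ratio at component: -58 / 44 = -1.31818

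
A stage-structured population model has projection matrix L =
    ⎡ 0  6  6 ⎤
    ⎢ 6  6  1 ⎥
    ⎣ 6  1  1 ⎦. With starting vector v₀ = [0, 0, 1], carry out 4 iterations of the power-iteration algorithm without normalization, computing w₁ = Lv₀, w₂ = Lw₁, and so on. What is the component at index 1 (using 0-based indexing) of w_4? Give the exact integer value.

w1 = Lv₀ = (0·0 + 6·0 + 6·1; 6·0 + 6·0 + 1·1; 6·0 + 1·0 + 1·1) = (6, 1, 1)
w2 = Lw1 = (0·6 + 6·1 + 6·1; 6·6 + 6·1 + 1·1; 6·6 + 1·1 + 1·1) = (12, 43, 38)
w3 = Lw2 = (486, 368, 153)
w4 = Lw3 = (3126, 5277, 3437)
The requested component of w4 is 5277.

5277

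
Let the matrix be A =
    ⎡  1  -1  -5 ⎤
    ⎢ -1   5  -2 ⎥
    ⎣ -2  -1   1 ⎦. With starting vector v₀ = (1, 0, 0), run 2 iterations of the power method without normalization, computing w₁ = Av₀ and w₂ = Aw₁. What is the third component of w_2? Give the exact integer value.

w1 = Av₀ = (1·1 + (-1)·0 + (-5)·0; (-1)·1 + 5·0 + (-2)·0; (-2)·1 + (-1)·0 + 1·0) = (1, -1, -2)
w2 = Aw1 = (1·1 + (-1)·(-1) + (-5)·(-2); (-1)·1 + 5·(-1) + (-2)·(-2); (-2)·1 + (-1)·(-1) + 1·(-2)) = (12, -2, -3)
The requested component of w2 is -3.

-3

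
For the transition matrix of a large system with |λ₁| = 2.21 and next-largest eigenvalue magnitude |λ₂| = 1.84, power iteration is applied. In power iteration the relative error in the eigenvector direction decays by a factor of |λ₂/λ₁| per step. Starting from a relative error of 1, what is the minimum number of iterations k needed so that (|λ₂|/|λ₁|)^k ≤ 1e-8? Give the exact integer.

|λ₂/λ₁| = 1.84/2.21 = 0.83258
Need k ≥ ln(1e-8) / ln(0.83258) = -18.4207 / -0.1832 ≈ 100.535
Smallest integer k satisfying the bound: 101

101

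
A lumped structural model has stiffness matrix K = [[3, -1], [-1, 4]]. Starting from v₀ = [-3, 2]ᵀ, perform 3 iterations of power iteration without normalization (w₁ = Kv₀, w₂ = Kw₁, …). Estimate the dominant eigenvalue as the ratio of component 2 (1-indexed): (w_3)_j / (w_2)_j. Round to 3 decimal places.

λ ≈ 4.800

w1 = Kv₀ = (-11, 11)
w2 = Kw1 = (-44, 55)
w3 = Kw2 = (-187, 264)
Ratio at component: 264 / 55 = 4.800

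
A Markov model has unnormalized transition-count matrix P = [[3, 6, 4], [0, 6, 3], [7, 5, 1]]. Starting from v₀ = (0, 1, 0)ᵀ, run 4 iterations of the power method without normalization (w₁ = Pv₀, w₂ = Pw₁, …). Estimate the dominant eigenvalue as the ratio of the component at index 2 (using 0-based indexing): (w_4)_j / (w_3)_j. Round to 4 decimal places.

w1 = Pv₀ = (6, 6, 5)
w2 = Pw1 = (74, 51, 77)
w3 = Pw2 = (836, 537, 850)
w4 = Pw3 = (9130, 5772, 9387)
Ratio at component: 9387 / 850 = 11.0435

λ ≈ 11.0435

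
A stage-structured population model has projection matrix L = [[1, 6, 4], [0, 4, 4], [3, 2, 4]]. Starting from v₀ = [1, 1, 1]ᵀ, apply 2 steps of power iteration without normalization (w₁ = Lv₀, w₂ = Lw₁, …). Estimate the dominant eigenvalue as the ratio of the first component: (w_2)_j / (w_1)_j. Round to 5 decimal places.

λ ≈ 8.63636

w1 = Lv₀ = (1·1 + 6·1 + 4·1; 0·1 + 4·1 + 4·1; 3·1 + 2·1 + 4·1) = (11, 8, 9)
w2 = Lw1 = (1·11 + 6·8 + 4·9; 0·11 + 4·8 + 4·9; 3·11 + 2·8 + 4·9) = (95, 68, 85)
Ratio at component: 95 / 11 = 8.63636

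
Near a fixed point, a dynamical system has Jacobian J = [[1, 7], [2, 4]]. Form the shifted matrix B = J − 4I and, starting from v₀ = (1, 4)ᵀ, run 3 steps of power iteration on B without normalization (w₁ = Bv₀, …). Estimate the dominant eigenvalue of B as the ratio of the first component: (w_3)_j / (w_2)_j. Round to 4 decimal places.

B = J − 4I has rows (-3, 7); (2, 0)
w1 = Bv₀ = ((-3)·1 + 7·4; 2·1 + 0·4) = (25, 2)
w2 = Bw1 = ((-3)·25 + 7·2; 2·25 + 0·2) = (-61, 50)
w3 = Bw2 = (533, -122)
Ratio: 533/-61 = -8.7377

μ ≈ -8.7377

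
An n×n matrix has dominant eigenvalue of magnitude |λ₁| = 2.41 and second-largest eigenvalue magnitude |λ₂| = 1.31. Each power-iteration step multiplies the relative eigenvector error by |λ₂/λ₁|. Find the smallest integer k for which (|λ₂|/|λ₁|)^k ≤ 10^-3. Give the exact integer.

|λ₂/λ₁| = 1.31/2.41 = 0.54357
Need k ≥ ln(10^-3) / ln(0.54357) = -6.9078 / -0.6096 ≈ 11.332
Smallest integer k satisfying the bound: 12

12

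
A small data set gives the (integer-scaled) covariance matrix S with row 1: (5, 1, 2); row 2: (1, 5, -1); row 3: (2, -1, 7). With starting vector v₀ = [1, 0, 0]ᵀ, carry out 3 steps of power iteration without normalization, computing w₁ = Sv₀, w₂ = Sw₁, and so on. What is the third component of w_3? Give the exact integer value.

213

w1 = Sv₀ = (5·1 + 1·0 + 2·0; 1·1 + 5·0 + (-1)·0; 2·1 + (-1)·0 + 7·0) = (5, 1, 2)
w2 = Sw1 = (5·5 + 1·1 + 2·2; 1·5 + 5·1 + (-1)·2; 2·5 + (-1)·1 + 7·2) = (30, 8, 23)
w3 = Sw2 = (204, 47, 213)
The requested component of w3 is 213.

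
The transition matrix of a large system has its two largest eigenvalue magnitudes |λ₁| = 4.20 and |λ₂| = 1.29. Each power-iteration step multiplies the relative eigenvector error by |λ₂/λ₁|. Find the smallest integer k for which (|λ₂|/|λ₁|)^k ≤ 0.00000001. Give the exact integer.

16

|λ₂/λ₁| = 1.29/4.20 = 0.30714
Need k ≥ ln(0.00000001) / ln(0.30714) = -18.4207 / -1.1804 ≈ 15.605
Smallest integer k satisfying the bound: 16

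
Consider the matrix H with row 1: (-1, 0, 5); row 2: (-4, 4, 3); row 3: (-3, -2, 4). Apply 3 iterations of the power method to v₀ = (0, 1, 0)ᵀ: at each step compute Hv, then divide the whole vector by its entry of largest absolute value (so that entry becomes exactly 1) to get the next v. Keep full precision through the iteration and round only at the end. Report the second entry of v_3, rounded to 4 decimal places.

-0.4571

Hv0 = (0.00000, 4.00000, -2.00000); divide by 4.00000 → v1 = (0.00000, 1.00000, -0.50000)
Hv1 = (-2.50000, 2.50000, -4.00000); divide by -4.00000 → v2 = (0.62500, -0.62500, 1.00000)
Hv2 = (4.37500, -2.00000, 3.37500); divide by 4.37500 → v3 = (1.00000, -0.45714, 0.77143)
Requested entry of v3: 32/-70 = -0.4571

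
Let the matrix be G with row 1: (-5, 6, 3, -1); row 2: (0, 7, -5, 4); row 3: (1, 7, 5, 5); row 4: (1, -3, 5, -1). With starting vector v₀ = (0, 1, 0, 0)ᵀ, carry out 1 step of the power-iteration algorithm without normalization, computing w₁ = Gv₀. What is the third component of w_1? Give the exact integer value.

7

w1 = Gv₀ = ((-5)·0 + 6·1 + 3·0 + (-1)·0; 0·0 + 7·1 + (-5)·0 + 4·0; 1·0 + 7·1 + 5·0 + 5·0; 1·0 + (-3)·1 + 5·0 + (-1)·0) = (6, 7, 7, -3)
The requested component of w1 is 7.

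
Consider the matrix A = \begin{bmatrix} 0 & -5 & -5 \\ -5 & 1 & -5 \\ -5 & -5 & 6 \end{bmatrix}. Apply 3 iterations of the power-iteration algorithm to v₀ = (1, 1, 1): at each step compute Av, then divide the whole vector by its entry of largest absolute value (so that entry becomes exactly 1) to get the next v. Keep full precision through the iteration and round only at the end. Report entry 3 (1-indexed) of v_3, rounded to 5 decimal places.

Av0 = (-10.000000, -9.000000, -4.000000); divide by -10.000000 → v1 = (1.000000, 0.900000, 0.400000)
Av1 = (-6.500000, -6.100000, -7.100000); divide by -7.100000 → v2 = (0.915493, 0.859155, 1.000000)
Av2 = (-9.295775, -8.718310, -2.873239); divide by -9.295775 → v3 = (1.000000, 0.937879, 0.309091)
Requested entry of v3: -204/-660 = 0.30909

0.30909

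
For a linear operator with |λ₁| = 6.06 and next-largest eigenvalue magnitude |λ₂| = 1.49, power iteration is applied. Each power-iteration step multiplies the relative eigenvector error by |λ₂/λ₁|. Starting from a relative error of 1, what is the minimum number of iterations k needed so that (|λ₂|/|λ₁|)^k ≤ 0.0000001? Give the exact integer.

12

|λ₂/λ₁| = 1.49/6.06 = 0.24587
Need k ≥ ln(0.0000001) / ln(0.24587) = -16.1181 / -1.4029 ≈ 11.489
Smallest integer k satisfying the bound: 12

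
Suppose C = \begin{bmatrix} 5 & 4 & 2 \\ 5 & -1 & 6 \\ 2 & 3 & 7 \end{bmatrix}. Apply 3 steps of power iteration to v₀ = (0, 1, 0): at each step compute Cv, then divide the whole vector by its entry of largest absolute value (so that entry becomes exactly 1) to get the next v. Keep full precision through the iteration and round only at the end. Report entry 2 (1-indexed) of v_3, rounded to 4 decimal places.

Cv0 = (4.00000, -1.00000, 3.00000); divide by 4.00000 → v1 = (1.00000, -0.25000, 0.75000)
Cv1 = (5.50000, 9.75000, 6.50000); divide by 9.75000 → v2 = (0.56410, 1.00000, 0.66667)
Cv2 = (8.15385, 5.82051, 8.79487); divide by 8.79487 → v3 = (0.92711, 0.66181, 1.00000)
Requested entry of v3: 227/343 = 0.6618

0.6618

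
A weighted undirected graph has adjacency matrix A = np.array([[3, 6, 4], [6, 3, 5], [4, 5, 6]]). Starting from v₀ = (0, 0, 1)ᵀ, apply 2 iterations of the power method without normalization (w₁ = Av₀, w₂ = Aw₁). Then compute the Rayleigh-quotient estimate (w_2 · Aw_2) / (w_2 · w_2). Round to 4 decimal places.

w1 = Av₀ = (4, 5, 6)
w2 = Aw1 = (66, 69, 77)
Aw2 = (920, 988, 1071)
w2·Aw2 = 66·920 + 69·988 + 77·1071 = 211359; w2·w2 = 66·66 + 69·69 + 77·77 = 15046
λ ≈ 211359/15046 = 14.0475

λ ≈ 14.0475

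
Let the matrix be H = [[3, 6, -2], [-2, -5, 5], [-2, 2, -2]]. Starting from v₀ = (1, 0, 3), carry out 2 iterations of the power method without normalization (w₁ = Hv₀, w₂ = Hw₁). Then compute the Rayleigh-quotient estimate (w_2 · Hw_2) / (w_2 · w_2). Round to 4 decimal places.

λ ≈ -5.9587

w1 = Hv₀ = (3·1 + 6·0 + (-2)·3; (-2)·1 + (-5)·0 + 5·3; (-2)·1 + 2·0 + (-2)·3) = (-3, 13, -8)
w2 = Hw1 = (3·(-3) + 6·13 + (-2)·(-8); (-2)·(-3) + (-5)·13 + 5·(-8); (-2)·(-3) + 2·13 + (-2)·(-8)) = (85, -99, 48)
Hw2 = (-435, 565, -464)
w2·Hw2 = 85·(-435) + (-99)·565 + 48·(-464) = -115182; w2·w2 = 85·85 + (-99)·(-99) + 48·48 = 19330
λ ≈ -115182/19330 = -5.9587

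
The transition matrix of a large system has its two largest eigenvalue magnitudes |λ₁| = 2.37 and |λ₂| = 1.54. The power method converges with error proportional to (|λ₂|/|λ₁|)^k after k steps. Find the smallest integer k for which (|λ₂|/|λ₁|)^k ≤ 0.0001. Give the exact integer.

22

|λ₂/λ₁| = 1.54/2.37 = 0.64979
Need k ≥ ln(0.0001) / ln(0.64979) = -9.2103 / -0.4311 ≈ 21.364
Smallest integer k satisfying the bound: 22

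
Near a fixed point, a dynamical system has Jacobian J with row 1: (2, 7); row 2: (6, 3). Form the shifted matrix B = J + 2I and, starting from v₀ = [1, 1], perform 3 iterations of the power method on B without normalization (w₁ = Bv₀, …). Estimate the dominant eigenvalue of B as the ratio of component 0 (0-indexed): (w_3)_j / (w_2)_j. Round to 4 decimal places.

B = J + 2I has rows (4, 7); (6, 5)
w1 = Bv₀ = (11, 11)
w2 = Bw1 = (121, 121)
w3 = Bw2 = (1331, 1331)
Ratio: 1331/121 = 11.0000

11.0000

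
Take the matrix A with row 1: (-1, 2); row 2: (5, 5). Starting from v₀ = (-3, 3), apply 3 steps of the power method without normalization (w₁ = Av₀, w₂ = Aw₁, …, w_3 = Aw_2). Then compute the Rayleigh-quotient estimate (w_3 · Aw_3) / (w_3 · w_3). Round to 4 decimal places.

w1 = Av₀ = ((-1)·(-3) + 2·3; 5·(-3) + 5·3) = (9, 0)
w2 = Aw1 = ((-1)·9 + 2·0; 5·9 + 5·0) = (-9, 45)
w3 = Aw2 = (99, 180)
Aw3 = (261, 1395)
w3·Aw3 = 99·261 + 180·1395 = 276939; w3·w3 = 99·99 + 180·180 = 42201
λ ≈ 276939/42201 = 6.5624

6.5624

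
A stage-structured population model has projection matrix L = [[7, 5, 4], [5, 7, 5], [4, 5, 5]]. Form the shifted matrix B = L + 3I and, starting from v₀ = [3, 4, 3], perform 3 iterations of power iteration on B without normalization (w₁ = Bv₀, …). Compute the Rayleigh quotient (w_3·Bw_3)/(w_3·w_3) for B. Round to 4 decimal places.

B = L + 3I has rows (10, 5, 4); (5, 10, 5); (4, 5, 8)
w1 = Bv₀ = (10·3 + 5·4 + 4·3; 5·3 + 10·4 + 5·3; 4·3 + 5·4 + 8·3) = (62, 70, 56)
w2 = Bw1 = (10·62 + 5·70 + 4·56; 5·62 + 10·70 + 5·56; 4·62 + 5·70 + 8·56) = (1194, 1290, 1046)
w3 = Bw2 = (22574, 24100, 19594)
Bw3 = (424616, 451840, 367548)
w3·Bw3 = 27676361096; w3·w3 = 1474320312; μ ≈ 27676361096/1474320312 = 18.7723

μ ≈ 18.7723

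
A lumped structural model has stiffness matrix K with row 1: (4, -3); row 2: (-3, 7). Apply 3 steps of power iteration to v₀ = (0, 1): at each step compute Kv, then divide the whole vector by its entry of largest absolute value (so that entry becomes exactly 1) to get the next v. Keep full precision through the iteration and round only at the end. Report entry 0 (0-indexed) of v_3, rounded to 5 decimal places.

Kv0 = (-3.000000, 7.000000); divide by 7.000000 → v1 = (-0.428571, 1.000000)
Kv1 = (-4.714286, 8.285714); divide by 8.285714 → v2 = (-0.568966, 1.000000)
Kv2 = (-5.275862, 8.706897); divide by 8.706897 → v3 = (-0.605941, 1.000000)
Requested entry of v3: -306/505 = -0.60594

-0.60594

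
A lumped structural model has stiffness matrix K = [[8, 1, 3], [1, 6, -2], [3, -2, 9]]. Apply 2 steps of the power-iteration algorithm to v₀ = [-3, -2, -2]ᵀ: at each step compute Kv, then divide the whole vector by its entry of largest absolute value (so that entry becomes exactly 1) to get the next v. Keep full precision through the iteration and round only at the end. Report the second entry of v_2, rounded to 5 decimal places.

Kv0 = (-32.000000, -11.000000, -23.000000); divide by -32.000000 → v1 = (1.000000, 0.343750, 0.718750)
Kv1 = (10.500000, 1.625000, 8.781250); divide by 10.500000 → v2 = (1.000000, 0.154762, 0.836310)
Requested entry of v2: -52/-336 = 0.15476

0.15476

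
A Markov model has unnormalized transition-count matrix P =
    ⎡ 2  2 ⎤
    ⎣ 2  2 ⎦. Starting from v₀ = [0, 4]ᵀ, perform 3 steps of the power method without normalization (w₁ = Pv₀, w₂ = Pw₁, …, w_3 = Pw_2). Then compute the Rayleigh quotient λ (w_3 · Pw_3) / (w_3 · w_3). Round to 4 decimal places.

w1 = Pv₀ = (8, 8)
w2 = Pw1 = (32, 32)
w3 = Pw2 = (128, 128)
Pw3 = (512, 512)
w3·Pw3 = 128·512 + 128·512 = 131072; w3·w3 = 128·128 + 128·128 = 32768
λ ≈ 131072/32768 = 4.0000

λ ≈ 4.0000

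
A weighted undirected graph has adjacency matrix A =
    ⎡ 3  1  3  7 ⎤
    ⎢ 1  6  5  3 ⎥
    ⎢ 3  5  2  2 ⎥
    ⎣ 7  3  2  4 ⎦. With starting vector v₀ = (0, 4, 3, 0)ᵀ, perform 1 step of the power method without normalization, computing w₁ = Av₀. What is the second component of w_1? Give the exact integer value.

39

w1 = Av₀ = (13, 39, 26, 18)
The requested component of w1 is 39.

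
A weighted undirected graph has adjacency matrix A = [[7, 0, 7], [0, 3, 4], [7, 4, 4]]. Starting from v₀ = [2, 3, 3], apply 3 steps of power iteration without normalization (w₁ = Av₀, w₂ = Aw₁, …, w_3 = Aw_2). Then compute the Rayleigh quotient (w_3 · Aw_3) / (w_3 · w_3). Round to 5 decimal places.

13.31117

w1 = Av₀ = (35, 21, 38)
w2 = Aw1 = (511, 215, 481)
w3 = Aw2 = (6944, 2569, 6361)
Aw3 = (93135, 33151, 84328)
w3·Aw3 = 6944·93135 + 2569·33151 + 6361·84328 = 1268304767; w3·w3 = 6944·6944 + 2569·2569 + 6361·6361 = 95281218
λ ≈ 1268304767/95281218 = 13.31117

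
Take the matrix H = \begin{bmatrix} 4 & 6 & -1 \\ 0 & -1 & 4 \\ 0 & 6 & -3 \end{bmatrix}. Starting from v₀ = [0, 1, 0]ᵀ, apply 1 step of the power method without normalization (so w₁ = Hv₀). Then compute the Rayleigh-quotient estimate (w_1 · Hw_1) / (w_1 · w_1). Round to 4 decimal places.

w1 = Hv₀ = (4·0 + 6·1 + (-1)·0; 0·0 + (-1)·1 + 4·0; 0·0 + 6·1 + (-3)·0) = (6, -1, 6)
Hw1 = (12, 25, -24)
w1·Hw1 = 6·12 + (-1)·25 + 6·(-24) = -97; w1·w1 = 6·6 + (-1)·(-1) + 6·6 = 73
λ ≈ -97/73 = -1.3288

-1.3288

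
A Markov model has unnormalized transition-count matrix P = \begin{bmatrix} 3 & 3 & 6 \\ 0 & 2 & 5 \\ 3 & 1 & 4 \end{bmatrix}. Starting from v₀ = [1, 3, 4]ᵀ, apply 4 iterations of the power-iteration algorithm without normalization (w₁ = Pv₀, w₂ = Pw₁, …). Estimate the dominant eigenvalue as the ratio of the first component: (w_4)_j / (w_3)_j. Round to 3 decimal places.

λ ≈ 8.890

w1 = Pv₀ = (3·1 + 3·3 + 6·4; 0·1 + 2·3 + 5·4; 3·1 + 1·3 + 4·4) = (36, 26, 22)
w2 = Pw1 = (3·36 + 3·26 + 6·22; 0·36 + 2·26 + 5·22; 3·36 + 1·26 + 4·22) = (318, 162, 222)
w3 = Pw2 = (2772, 1434, 2004)
w4 = Pw3 = (24642, 12888, 17766)
Ratio at component: 24642 / 2772 = 8.890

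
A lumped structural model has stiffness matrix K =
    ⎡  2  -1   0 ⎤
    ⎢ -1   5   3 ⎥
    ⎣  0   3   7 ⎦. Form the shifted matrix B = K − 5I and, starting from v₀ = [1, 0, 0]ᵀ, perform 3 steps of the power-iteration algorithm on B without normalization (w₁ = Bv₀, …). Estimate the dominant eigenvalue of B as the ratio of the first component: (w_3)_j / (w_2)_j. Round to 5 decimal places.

-3.30000

B = K − 5I has rows (-3, -1, 0); (-1, 0, 3); (0, 3, 2)
w1 = Bv₀ = ((-3)·1 + (-1)·0 + 0·0; (-1)·1 + 0·0 + 3·0; 0·1 + 3·0 + 2·0) = (-3, -1, 0)
w2 = Bw1 = ((-3)·(-3) + (-1)·(-1) + 0·0; (-1)·(-3) + 0·(-1) + 3·0; 0·(-3) + 3·(-1) + 2·0) = (10, 3, -3)
w3 = Bw2 = (-33, -19, 3)
Ratio: -33/10 = -3.30000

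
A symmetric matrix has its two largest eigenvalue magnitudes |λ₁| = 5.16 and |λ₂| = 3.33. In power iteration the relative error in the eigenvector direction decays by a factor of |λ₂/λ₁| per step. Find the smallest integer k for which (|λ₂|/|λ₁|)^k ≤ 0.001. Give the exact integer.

|λ₂/λ₁| = 3.33/5.16 = 0.64535
Need k ≥ ln(0.001) / ln(0.64535) = -6.9078 / -0.4380 ≈ 15.772
Smallest integer k satisfying the bound: 16

16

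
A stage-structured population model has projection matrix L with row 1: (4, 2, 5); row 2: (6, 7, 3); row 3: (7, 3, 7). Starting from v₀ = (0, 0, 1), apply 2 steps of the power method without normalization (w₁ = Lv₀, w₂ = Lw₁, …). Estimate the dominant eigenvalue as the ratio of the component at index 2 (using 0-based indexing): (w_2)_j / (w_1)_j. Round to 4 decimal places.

w1 = Lv₀ = (5, 3, 7)
w2 = Lw1 = (61, 72, 93)
Ratio at component: 93 / 7 = 13.2857

λ ≈ 13.2857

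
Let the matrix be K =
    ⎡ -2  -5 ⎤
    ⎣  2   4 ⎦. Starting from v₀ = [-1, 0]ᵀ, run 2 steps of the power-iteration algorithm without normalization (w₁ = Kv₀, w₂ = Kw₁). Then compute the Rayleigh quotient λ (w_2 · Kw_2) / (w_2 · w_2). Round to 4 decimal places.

λ ≈ 1.2308

w1 = Kv₀ = ((-2)·(-1) + (-5)·0; 2·(-1) + 4·0) = (2, -2)
w2 = Kw1 = ((-2)·2 + (-5)·(-2); 2·2 + 4·(-2)) = (6, -4)
Kw2 = (8, -4)
w2·Kw2 = 6·8 + (-4)·(-4) = 64; w2·w2 = 6·6 + (-4)·(-4) = 52
λ ≈ 64/52 = 1.2308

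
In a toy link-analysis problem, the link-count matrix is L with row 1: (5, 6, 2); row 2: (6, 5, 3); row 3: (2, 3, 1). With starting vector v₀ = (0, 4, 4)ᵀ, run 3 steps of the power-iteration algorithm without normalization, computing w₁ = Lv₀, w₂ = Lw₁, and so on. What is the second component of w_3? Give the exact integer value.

w1 = Lv₀ = (5·0 + 6·4 + 2·4; 6·0 + 5·4 + 3·4; 2·0 + 3·4 + 1·4) = (32, 32, 16)
w2 = Lw1 = (5·32 + 6·32 + 2·16; 6·32 + 5·32 + 3·16; 2·32 + 3·32 + 1·16) = (384, 400, 176)
w3 = Lw2 = (4672, 4832, 2144)
The requested component of w3 is 4832.

4832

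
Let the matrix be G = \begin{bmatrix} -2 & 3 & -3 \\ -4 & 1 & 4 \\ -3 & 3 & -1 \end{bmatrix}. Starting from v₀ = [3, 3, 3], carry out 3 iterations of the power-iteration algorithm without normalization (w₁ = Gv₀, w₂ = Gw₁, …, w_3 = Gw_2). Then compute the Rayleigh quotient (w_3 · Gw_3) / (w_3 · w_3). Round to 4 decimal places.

w1 = Gv₀ = ((-2)·3 + 3·3 + (-3)·3; (-4)·3 + 1·3 + 4·3; (-3)·3 + 3·3 + (-1)·3) = (-6, 3, -3)
w2 = Gw1 = ((-2)·(-6) + 3·3 + (-3)·(-3); (-4)·(-6) + 1·3 + 4·(-3); (-3)·(-6) + 3·3 + (-1)·(-3)) = (30, 15, 30)
w3 = Gw2 = (-105, 15, -75)
Gw3 = (480, 135, 435)
w3·Gw3 = (-105)·480 + 15·135 + (-75)·435 = -81000; w3·w3 = (-105)·(-105) + 15·15 + (-75)·(-75) = 16875
λ ≈ -81000/16875 = -4.8000

λ ≈ -4.8000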